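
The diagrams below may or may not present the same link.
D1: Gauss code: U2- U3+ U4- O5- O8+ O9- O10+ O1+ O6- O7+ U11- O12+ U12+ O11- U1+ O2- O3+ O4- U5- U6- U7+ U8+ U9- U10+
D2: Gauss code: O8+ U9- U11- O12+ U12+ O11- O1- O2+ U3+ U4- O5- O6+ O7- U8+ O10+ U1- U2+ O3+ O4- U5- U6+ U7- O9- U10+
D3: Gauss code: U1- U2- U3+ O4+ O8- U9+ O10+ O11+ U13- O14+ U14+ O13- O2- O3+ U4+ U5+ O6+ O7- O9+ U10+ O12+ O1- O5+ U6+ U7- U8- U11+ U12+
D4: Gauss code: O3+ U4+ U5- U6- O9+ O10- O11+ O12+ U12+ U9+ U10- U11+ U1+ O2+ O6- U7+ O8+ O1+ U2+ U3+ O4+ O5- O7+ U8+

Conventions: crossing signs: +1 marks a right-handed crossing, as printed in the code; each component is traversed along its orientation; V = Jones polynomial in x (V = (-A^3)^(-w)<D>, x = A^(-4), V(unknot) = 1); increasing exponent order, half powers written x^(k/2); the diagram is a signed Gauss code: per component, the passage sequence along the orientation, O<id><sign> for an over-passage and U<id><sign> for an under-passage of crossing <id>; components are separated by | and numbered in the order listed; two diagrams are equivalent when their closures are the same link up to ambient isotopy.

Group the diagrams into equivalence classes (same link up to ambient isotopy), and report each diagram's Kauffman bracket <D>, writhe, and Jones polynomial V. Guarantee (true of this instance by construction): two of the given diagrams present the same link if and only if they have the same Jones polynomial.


classes: {D1} | {D2} | {D3, D4}
V(D1) = 1  [12 crossings, <D> = 1, w = 0]
V(D2) = x^-2 - x^-1 + 1 - x + x^2  [12 crossings, <D> = A^-8 - A^-4 + 1 - A^4 + A^8, w = 0]
V(D3) = x - x^2 + 2x^3 - x^4 + x^5 - x^6  [14 crossings, <D> = -A^-12 + A^-8 - A^-4 + 2 - A^4 + A^8, w = +4]
D4 (bracket -A^-6 + A^-2 - A^2 + 2A^6 - A^10 + A^14; 12 crossings at w = +6): V = x - x^2 + 2x^3 - x^4 + x^5 - x^6
insight: V(x) takes 3 values over 4 diagrams, fixing the grouping


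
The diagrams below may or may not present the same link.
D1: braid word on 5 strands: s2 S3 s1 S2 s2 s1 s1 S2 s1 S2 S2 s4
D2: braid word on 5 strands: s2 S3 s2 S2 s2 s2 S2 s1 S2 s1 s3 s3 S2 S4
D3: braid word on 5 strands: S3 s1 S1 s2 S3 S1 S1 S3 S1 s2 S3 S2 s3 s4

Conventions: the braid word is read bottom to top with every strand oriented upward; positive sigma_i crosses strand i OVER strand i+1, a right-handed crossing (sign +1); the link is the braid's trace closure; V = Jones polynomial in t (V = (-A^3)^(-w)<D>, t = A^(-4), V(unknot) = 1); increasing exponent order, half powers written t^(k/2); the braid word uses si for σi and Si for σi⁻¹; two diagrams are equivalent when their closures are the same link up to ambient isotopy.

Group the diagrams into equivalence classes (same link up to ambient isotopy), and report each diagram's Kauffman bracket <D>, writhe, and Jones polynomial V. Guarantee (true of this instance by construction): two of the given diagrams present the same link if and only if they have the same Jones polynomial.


equivalence classes: {D1} | {D2} | {D3}
D1 (bracket A^-14 - 2A^-10 + 2A^-6 - 2A^-2 + 2A^2 - A^6 + A^10; 12 crossings at w = +2): V = t^-1 - 1 + 2t - 2t^2 + 2t^3 - 2t^4 + t^5
D2 (bracket A^6; 14 crossings at w = +2): V = 1
V(D3) = t^-8 - 2t^-7 + t^-6 - 2t^-5 + 2t^-4 + t^-2  [14 crossings, <D> = A^-4 + 2A^4 - 2A^8 + A^12 - 2A^16 + A^20, w = -4]
key observation: V(t) takes 3 values over 3 diagrams, fixing the grouping


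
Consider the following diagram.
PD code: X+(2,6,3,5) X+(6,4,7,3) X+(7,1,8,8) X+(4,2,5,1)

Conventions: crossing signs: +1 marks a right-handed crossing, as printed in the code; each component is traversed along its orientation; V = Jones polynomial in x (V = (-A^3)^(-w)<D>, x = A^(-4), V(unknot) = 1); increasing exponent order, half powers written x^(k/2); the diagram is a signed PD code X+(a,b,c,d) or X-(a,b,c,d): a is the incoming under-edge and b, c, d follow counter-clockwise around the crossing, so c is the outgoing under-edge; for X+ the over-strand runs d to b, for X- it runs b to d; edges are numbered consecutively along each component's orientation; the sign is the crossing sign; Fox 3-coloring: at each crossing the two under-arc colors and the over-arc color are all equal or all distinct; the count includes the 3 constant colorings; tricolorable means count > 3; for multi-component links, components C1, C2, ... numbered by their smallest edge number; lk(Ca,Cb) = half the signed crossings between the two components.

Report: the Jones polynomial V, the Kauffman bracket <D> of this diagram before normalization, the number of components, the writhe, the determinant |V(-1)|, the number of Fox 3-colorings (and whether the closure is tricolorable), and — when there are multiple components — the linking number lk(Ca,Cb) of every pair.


V(x) = x + x^3 - x^4
bracket: -A^-4 + 1 + A^8, w = +4
1 component, writhe +4, over 4 crossings
det 3, colorings 9 of 3^4 — tricolorable
observation: V spans 3 powers of x: at least 3 crossings in any diagram


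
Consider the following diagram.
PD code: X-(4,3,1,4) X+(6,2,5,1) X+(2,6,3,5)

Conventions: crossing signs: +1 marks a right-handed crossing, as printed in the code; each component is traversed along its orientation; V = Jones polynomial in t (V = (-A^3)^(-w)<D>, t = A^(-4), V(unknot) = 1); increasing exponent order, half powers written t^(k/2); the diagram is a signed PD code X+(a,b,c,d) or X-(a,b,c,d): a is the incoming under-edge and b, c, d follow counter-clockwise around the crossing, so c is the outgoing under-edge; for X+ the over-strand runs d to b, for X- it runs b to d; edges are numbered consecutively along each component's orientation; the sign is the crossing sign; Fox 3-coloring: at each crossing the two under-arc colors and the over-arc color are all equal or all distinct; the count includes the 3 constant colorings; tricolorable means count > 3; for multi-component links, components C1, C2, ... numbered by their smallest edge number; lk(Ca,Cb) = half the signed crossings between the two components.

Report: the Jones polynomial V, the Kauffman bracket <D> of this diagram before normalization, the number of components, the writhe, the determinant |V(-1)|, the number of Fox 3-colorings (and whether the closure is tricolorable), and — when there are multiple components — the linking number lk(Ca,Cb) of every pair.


V = -t^(1/2) - t^(5/2)
<D> = A^-7 + A (w = +1)
2 components over 3 crossings, w = +1
lk(C1,C2): +1
3 Fox colorings among 3^3, |V(-1)| = 2: not tricolorable
why: |V(-1)| = 2: so not tricolorable, since 3 does not divide 2


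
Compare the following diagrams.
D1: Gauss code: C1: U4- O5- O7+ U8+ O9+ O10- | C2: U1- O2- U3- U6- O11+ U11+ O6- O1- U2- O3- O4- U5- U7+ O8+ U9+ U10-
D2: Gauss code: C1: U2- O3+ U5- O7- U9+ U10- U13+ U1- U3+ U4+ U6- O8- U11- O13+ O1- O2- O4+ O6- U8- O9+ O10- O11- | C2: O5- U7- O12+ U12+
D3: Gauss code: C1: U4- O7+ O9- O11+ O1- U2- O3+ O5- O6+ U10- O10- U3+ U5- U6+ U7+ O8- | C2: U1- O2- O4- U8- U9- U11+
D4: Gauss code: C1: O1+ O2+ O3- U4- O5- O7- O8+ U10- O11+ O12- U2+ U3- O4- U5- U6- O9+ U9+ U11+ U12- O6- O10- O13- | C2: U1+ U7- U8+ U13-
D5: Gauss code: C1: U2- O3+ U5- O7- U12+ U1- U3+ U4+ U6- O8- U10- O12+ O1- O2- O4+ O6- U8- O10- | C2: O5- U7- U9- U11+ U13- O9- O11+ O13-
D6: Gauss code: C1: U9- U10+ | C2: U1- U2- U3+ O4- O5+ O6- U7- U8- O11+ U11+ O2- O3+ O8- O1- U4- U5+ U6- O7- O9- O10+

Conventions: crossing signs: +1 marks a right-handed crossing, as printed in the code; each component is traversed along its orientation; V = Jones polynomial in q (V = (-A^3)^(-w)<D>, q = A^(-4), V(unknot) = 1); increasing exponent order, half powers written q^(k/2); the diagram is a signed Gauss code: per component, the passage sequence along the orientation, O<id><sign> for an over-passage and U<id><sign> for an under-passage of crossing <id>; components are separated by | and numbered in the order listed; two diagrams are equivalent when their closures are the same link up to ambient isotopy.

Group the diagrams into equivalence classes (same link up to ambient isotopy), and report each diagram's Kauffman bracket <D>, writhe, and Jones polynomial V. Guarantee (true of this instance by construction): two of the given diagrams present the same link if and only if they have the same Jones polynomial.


equivalence classes: {D1, D4, D6} | {D2, D5} | {D3}
D1 (bracket A^-7 + A^-3 + A - A^9; 11 crossings at w = -3): V = q^(-9/2) - q^(-5/2) - q^(-3/2) - q^(-1/2)
D2 (bracket A^-3 + 2A^5 - A^9 + A^13 - A^17; 13 crossings at w = -3): V = q^(-13/2) - q^(-11/2) + q^(-9/2) - 2q^(-7/2) - q^(-3/2)
V(D3) = -q^(-9/2) - q^(-5/2) + q^(-3/2) - q^(-1/2)  [11 crossings, <D> = A^-7 - A^-3 + A + A^9, w = -3]
D4 (bracket A^-7 + A^-3 + A - A^9; 13 crossings at w = -3): V = q^(-9/2) - q^(-5/2) - q^(-3/2) - q^(-1/2)
D5 (bracket A^-9 + 2A^-1 - A^3 + A^7 - A^11; 13 crossings at w = -5): V = q^(-13/2) - q^(-11/2) + q^(-9/2) - 2q^(-7/2) - q^(-3/2)
D6 (bracket A^-7 + A^-3 + A - A^9; 11 crossings at w = -3): V = q^(-9/2) - q^(-5/2) - q^(-3/2) - q^(-1/2)
key observation: 3 classes among 6 diagrams; unequal V(q) rules out equality


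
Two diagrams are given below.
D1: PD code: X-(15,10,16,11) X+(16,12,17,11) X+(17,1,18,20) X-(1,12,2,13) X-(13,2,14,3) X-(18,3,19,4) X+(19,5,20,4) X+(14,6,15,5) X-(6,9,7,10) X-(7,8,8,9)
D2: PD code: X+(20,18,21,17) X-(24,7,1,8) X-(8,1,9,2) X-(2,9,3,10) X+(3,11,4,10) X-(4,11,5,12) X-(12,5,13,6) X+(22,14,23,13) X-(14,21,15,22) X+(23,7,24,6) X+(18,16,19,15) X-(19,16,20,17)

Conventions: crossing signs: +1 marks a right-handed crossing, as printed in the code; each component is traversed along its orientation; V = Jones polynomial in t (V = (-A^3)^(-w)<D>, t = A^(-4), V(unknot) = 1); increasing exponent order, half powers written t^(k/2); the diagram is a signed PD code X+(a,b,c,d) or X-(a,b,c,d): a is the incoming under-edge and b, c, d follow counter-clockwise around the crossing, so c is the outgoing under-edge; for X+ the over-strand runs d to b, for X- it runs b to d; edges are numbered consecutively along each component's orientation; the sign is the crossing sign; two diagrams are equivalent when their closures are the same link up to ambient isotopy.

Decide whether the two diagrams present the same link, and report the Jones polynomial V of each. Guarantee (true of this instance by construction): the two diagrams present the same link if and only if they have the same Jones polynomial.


equivalent: no
V(D1) = 1  (w -2, c 10, <D> = A^-6)
V(D2) = -t^-4 + t^-3 + t^-1  (w -2, c 12, <D> = A^-2 + A^6 - A^10)
why: V(t) takes 2 values over 2 diagrams, fixing the grouping


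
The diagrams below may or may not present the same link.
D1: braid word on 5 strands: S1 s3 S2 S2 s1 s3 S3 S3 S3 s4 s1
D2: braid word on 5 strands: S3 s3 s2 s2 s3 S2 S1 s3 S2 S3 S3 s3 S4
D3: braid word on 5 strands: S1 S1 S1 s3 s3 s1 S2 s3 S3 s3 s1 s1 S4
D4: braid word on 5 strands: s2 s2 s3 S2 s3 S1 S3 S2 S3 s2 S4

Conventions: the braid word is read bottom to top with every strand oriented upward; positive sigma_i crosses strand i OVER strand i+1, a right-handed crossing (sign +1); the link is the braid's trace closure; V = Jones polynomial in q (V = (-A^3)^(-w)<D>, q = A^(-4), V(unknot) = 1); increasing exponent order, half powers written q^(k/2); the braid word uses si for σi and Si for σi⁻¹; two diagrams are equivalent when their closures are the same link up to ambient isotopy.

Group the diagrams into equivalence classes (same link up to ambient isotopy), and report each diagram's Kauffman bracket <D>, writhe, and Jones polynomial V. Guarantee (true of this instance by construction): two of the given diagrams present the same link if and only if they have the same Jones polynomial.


grouping into links: {D1} | {D2, D4} | {D3}
V(D1) = -q^(-5/2) - q^(-1/2)  (w -1, c 11, <D> = A^-1 + A^7)
V(D2) = -q^(-3/2) - 2q^(1/2) + q^(3/2) - q^(5/2) + q^(7/2)  (w -1, c 13, <D> = -A^-17 + A^-13 - A^-9 + 2A^-5 + A^3)
V(D3) = -q^(1/2) - q^(3/2) - q^(5/2) + q^(9/2)  [13 crossings, <D> = -A^-15 + A^-7 + A^-3 + A, w = +1]
V(D4) = -q^(-3/2) - 2q^(1/2) + q^(3/2) - q^(5/2) + q^(7/2)  (w -1, c 11, <D> = -A^-17 + A^-13 - A^-9 + 2A^-5 + A^3)
why: 3 values of V(q) split the 4 diagrams


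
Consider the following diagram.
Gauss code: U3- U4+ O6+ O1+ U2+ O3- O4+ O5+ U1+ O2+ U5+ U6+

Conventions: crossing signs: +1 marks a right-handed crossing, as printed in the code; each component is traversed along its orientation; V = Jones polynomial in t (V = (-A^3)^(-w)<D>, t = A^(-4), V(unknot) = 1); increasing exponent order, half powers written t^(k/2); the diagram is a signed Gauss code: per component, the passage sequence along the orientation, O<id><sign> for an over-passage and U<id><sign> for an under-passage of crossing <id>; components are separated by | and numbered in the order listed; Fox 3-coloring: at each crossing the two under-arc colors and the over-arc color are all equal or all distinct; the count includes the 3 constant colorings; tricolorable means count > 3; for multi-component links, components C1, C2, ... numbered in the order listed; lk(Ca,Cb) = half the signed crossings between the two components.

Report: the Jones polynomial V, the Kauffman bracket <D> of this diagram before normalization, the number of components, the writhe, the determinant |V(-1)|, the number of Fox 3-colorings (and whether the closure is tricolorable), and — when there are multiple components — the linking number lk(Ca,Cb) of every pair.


V = t + t^3 - t^4
<D> = -A^-4 + 1 + A^8 (w = +4)
1 component over 6 crossings, w = +4
9 Fox colorings among 3^6, |V(-1)| = 3: tricolorable
why: |V(-1)| = 3: so tricolorable, since 3 divides 3


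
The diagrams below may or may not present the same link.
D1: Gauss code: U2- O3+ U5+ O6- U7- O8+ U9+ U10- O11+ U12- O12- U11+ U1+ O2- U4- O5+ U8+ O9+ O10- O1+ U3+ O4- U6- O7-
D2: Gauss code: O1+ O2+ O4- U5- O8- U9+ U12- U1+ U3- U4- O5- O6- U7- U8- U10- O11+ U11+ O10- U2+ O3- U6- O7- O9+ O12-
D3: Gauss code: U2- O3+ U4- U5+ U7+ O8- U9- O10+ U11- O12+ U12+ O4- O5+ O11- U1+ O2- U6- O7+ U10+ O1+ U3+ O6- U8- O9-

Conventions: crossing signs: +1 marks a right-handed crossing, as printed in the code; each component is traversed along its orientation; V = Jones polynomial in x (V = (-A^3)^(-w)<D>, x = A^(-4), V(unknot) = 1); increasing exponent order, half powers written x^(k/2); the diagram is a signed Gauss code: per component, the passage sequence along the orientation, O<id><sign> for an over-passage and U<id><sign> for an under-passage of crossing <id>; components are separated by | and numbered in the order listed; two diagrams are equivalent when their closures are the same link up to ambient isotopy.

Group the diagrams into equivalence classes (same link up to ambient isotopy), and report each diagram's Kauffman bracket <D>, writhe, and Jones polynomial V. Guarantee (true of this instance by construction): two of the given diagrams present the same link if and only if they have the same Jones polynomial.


classes: {D1, D3} | {D2}
V(D1) = x^-4 - 3x^-3 + 5x^-2 - 6x^-1 + 7 - 6x + 5x^2 - 3x^3 + x^4  [12 crossings, <D> = A^-16 - 3A^-12 + 5A^-8 - 6A^-4 + 7 - 6A^4 + 5A^8 - 3A^12 + A^16, w = 0]
V(D2) = -x^-6 + x^-5 - x^-4 + 2x^-3 - x^-2 + x^-1  (w -4, c 12, <D> = A^-8 - A^-4 + 2 - A^4 + A^8 - A^12)
V(D3) = x^-4 - 3x^-3 + 5x^-2 - 6x^-1 + 7 - 6x + 5x^2 - 3x^3 + x^4  [12 crossings, <D> = A^-16 - 3A^-12 + 5A^-8 - 6A^-4 + 7 - 6A^4 + 5A^8 - 3A^12 + A^16, w = 0]
note: comparing 3 Jones polynomials yields 2 groups


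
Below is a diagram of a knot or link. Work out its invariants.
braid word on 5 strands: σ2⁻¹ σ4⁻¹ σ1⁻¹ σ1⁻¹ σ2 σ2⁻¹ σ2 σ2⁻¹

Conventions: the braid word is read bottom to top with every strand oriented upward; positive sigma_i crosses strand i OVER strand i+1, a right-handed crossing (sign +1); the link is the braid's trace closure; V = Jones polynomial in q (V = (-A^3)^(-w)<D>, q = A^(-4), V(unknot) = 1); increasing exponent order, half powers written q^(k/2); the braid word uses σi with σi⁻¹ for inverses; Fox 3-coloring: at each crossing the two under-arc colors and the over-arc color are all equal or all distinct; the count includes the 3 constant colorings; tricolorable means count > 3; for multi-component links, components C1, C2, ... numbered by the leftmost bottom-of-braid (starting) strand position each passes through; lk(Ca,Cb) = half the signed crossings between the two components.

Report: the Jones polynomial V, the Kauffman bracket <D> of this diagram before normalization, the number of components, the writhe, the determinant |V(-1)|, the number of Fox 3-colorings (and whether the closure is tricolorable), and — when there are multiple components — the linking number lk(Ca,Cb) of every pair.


Jones polynomial: V(q) = q^-3 + q^-2 + q^-1 + 1
<D> = A^-12 + A^-8 + A^-4 + 1; writhe -4
components 3, writhe -4 (8 crossings)
linking number lk(C1,C2) = -1
lk(C1,C3): 0
lk(C2,C3) = 0
3-colorings: 9 of 3^8, det 0 — tricolorable
note: w = -4 shifts under R1 moves; the (-A^3)^(4) factor cancels that in V


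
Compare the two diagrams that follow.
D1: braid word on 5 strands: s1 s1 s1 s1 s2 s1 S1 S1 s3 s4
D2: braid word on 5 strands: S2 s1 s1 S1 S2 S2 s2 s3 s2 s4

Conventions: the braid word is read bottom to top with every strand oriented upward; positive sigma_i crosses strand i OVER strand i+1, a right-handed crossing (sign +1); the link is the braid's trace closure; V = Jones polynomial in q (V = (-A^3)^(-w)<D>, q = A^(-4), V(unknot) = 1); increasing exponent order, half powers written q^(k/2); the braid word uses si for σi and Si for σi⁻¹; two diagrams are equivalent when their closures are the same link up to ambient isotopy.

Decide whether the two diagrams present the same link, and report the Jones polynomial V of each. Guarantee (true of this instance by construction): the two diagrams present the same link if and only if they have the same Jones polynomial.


equivalent: no
D1 (bracket -A^2 + A^6 + A^14; 10 crossings at w = +6): V = q + q^3 - q^4
D2 (bracket A^6; 10 crossings at w = +2): V = 1
key observation: comparing 2 Jones polynomials yields 2 groups


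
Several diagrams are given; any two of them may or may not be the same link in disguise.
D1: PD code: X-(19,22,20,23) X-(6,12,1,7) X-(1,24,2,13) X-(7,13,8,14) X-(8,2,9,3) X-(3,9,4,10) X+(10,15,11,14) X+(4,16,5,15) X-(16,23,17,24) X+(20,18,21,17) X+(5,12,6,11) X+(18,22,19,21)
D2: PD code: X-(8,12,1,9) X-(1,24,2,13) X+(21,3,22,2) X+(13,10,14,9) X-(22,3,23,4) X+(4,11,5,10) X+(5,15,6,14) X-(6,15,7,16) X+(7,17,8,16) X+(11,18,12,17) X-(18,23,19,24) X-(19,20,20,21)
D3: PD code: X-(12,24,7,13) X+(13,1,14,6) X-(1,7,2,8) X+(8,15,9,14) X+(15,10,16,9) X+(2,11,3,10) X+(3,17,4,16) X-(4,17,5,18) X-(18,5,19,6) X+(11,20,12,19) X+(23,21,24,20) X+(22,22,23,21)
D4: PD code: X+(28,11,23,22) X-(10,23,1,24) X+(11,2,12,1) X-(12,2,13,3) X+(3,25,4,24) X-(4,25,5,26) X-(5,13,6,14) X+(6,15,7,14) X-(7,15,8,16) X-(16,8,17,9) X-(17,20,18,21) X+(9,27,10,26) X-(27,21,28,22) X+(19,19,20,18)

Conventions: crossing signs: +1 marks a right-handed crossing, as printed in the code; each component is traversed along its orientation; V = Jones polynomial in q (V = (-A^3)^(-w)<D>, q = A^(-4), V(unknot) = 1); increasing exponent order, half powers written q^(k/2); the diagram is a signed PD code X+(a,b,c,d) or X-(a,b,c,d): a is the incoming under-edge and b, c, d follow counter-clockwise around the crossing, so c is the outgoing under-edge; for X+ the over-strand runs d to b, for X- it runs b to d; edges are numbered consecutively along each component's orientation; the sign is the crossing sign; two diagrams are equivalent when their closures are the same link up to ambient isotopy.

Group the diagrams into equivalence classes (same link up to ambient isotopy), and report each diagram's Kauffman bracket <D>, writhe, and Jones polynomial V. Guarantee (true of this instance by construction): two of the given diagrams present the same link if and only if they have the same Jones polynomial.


classes: {D1, D4} | {D2, D3}
V(D1) = q^-3 + q^-2 + q^-1 + 1  [12 crossings, <D> = A^-6 + A^-2 + A^2 + A^6, w = -2]
V(D2) = 1 + q + q^2 + q^3  (w 0, c 12, <D> = A^-12 + A^-8 + A^-4 + 1)
V(D3) = 1 + q + q^2 + q^3  [12 crossings, <D> = 1 + A^4 + A^8 + A^12, w = +4]
V(D4) = q^-3 + q^-2 + q^-1 + 1  (w -2, c 14, <D> = A^-6 + A^-2 + A^2 + A^6)
note: V(q) takes 2 values over 4 diagrams, fixing the grouping


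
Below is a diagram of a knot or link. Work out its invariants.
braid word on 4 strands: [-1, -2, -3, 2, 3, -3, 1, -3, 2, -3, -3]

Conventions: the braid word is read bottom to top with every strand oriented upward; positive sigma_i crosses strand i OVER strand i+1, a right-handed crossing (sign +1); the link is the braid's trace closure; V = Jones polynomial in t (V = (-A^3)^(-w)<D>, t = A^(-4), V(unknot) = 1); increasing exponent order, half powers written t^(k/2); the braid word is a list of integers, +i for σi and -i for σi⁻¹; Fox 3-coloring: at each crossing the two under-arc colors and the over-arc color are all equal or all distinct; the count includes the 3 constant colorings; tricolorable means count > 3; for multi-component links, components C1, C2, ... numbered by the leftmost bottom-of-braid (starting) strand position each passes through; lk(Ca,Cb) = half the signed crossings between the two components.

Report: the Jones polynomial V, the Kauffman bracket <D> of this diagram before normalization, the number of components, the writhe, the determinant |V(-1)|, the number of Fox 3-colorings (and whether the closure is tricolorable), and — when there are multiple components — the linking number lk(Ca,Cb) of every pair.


V(t) = -t^-4 + t^-3 + t^-1
bracket: -A^-5 - A^3 + A^7, w = -3
1 component, writhe -3, over 11 crossings
det 3, colorings 9 of 3^11 — tricolorable
observation: inverse pairs cancel, leaving σ1⁻¹ σ2⁻¹ σ3⁻¹ σ2 σ1 σ3⁻¹ σ2 σ3⁻¹ σ3⁻¹


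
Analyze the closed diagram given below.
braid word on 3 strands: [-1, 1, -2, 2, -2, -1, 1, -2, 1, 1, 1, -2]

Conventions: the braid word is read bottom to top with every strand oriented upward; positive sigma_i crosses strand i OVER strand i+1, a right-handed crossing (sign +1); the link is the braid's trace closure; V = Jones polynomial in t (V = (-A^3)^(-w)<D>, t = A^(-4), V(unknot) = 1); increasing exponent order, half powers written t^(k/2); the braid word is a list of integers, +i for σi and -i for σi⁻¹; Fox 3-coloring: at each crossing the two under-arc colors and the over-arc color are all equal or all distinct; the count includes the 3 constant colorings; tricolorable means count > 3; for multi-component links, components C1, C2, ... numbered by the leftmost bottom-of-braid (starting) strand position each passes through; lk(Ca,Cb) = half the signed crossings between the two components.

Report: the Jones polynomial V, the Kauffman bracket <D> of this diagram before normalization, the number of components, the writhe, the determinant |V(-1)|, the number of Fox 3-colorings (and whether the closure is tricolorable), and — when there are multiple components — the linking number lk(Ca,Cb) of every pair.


V(t) = -t^-3 + t^-2 - t^-1 + 3 - t + t^2 - t^3
bracket: -A^-12 + A^-8 - A^-4 + 3 - A^4 + A^8 - A^12, w = 0
1 component, writhe 0, over 12 crossings
det 9, colorings 27 of 3^12 — tricolorable
observation: w = 0 shifts under R1 moves; the (-A^3)^(0) factor cancels that in V


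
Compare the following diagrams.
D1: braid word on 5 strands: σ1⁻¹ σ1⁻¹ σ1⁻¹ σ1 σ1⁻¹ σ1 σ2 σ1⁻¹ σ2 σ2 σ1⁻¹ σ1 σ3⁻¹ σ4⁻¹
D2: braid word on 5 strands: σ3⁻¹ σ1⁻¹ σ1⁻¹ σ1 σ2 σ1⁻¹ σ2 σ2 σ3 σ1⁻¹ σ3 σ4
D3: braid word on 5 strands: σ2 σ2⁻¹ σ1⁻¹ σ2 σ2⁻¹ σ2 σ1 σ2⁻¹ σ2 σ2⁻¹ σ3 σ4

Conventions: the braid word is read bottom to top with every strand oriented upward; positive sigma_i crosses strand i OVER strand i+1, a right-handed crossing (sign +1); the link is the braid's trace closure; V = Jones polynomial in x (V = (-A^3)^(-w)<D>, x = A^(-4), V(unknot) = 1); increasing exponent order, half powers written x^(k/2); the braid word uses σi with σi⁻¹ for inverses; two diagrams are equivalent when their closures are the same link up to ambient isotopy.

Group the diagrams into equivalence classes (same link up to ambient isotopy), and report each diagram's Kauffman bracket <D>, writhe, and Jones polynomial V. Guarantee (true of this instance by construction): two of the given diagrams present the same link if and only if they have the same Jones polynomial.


equivalence classes: {D1, D2} | {D3}
D1 (bracket -A^-18 + 2A^-14 - 2A^-10 + 3A^-6 - 2A^-2 + 2A^2 - A^6; 14 crossings at w = -2): V = -x^-3 + 2x^-2 - 2x^-1 + 3 - 2x + 2x^2 - x^3
V(D2) = -x^-3 + 2x^-2 - 2x^-1 + 3 - 2x + 2x^2 - x^3  [12 crossings, <D> = -A^-6 + 2A^-2 - 2A^2 + 3A^6 - 2A^10 + 2A^14 - A^18, w = +2]
V(D3) = 1  (w +2, c 12, <D> = A^6)
observation: V(x) takes 2 values over 3 diagrams, fixing the grouping


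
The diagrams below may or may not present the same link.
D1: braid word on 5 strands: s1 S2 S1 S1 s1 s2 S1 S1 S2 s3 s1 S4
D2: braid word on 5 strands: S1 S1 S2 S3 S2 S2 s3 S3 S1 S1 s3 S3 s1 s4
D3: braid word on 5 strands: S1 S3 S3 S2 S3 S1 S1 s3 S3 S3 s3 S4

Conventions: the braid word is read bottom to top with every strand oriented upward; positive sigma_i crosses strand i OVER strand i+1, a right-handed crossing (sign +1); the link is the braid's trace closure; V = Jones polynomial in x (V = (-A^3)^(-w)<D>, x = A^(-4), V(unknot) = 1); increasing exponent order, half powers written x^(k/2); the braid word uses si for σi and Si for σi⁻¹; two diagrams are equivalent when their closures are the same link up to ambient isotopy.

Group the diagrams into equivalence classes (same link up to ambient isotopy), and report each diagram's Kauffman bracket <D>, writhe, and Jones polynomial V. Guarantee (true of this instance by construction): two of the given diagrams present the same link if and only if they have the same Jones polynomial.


classes: {D1} | {D2, D3}
V(D1) = -x^-5 + x^-4 - x^-3 + 2x^-2 - x^-1 + 2 - x  [12 crossings, <D> = -A^-10 + 2A^-6 - A^-2 + 2A^2 - A^6 + A^10 - A^14, w = -2]
V(D2) = x^-8 - 2x^-7 + x^-6 - 2x^-5 + 2x^-4 + x^-2  [14 crossings, <D> = A^-10 + 2A^-2 - 2A^2 + A^6 - 2A^10 + A^14, w = -6]
V(D3) = x^-8 - 2x^-7 + x^-6 - 2x^-5 + 2x^-4 + x^-2  (w -8, c 12, <D> = A^-16 + 2A^-8 - 2A^-4 + 1 - 2A^4 + A^8)
insight: V(x) takes 2 values over 3 diagrams, fixing the grouping


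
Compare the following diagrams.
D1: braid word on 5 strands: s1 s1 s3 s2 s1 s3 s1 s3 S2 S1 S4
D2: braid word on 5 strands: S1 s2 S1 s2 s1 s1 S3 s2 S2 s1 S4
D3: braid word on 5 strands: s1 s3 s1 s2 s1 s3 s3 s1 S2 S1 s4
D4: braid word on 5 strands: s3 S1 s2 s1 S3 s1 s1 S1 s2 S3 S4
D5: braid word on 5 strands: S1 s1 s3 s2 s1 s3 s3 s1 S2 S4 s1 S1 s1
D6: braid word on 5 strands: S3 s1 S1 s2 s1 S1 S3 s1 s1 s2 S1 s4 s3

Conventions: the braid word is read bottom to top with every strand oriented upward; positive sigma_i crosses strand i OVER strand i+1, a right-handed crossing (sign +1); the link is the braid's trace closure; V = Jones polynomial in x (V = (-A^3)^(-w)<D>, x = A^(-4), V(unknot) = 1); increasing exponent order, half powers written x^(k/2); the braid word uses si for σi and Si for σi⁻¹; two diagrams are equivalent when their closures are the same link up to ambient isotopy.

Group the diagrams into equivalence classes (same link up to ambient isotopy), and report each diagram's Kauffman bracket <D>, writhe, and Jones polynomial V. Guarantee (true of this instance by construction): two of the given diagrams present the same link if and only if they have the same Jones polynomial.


equivalence classes: {D1, D3, D5} | {D2, D4, D6}
D1 (bracket A^-15 - 2A^-11 + 2A^-7 - 2A^-3 + 3A - A^5 + A^9; 11 crossings at w = +5): V = -x^(3/2) + x^(5/2) - 3x^(7/2) + 2x^(9/2) - 2x^(11/2) + 2x^(13/2) - x^(15/2)
V(D2) = -x^(1/2) + x^(3/2) - x^(5/2) - x^(9/2)  [11 crossings, <D> = A^-15 + A^-7 - A^-3 + A, w = +1]
D3 (bracket A^-9 - 2A^-5 + 2A^-1 - 2A^3 + 3A^7 - A^11 + A^15; 11 crossings at w = +7): V = -x^(3/2) + x^(5/2) - 3x^(7/2) + 2x^(9/2) - 2x^(11/2) + 2x^(13/2) - x^(15/2)
V(D4) = -x^(1/2) + x^(3/2) - x^(5/2) - x^(9/2)  (w +1, c 11, <D> = A^-15 + A^-7 - A^-3 + A)
V(D5) = -x^(3/2) + x^(5/2) - 3x^(7/2) + 2x^(9/2) - 2x^(11/2) + 2x^(13/2) - x^(15/2)  [13 crossings, <D> = A^-15 - 2A^-11 + 2A^-7 - 2A^-3 + 3A - A^5 + A^9, w = +5]
D6 (bracket A^-9 + A^-1 - A^3 + A^7; 13 crossings at w = +3): V = -x^(1/2) + x^(3/2) - x^(5/2) - x^(9/2)
key observation: V(x) takes 2 values over 6 diagrams, fixing the grouping


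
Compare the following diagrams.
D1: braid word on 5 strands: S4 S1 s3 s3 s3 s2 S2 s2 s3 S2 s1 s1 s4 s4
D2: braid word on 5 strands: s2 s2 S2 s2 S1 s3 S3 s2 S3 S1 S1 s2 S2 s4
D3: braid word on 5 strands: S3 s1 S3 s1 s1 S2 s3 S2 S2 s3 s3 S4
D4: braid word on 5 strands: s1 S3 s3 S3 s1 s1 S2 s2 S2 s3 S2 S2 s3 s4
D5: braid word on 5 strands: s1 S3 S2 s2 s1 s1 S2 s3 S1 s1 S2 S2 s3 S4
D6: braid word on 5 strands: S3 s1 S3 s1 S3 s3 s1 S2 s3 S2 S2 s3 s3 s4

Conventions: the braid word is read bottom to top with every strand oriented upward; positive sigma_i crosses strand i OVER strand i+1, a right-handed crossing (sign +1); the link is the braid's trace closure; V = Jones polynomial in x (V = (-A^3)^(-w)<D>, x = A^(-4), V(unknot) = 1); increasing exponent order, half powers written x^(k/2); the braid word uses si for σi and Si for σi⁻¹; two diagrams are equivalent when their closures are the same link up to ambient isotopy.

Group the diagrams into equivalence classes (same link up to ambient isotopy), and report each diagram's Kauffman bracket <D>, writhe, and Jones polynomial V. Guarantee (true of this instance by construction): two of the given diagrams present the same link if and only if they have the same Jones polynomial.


classes: {D1} | {D2} | {D3, D4, D5, D6}
V(D1) = x + x^3 - x^4  [14 crossings, <D> = -A^2 + A^6 + A^14, w = +6]
D2 (bracket -A^-12 + 2A^-8 - 2A^-4 + 3 - 2A^4 + 2A^8 - A^12; 14 crossings at w = 0): V = -x^-3 + 2x^-2 - 2x^-1 + 3 - 2x + 2x^2 - x^3
D3 (bracket -A^-12 + A^-8 - A^-4 + 3 - A^4 + A^8 - A^12; 12 crossings at w = 0): V = -x^-3 + x^-2 - x^-1 + 3 - x + x^2 - x^3
V(D4) = -x^-3 + x^-2 - x^-1 + 3 - x + x^2 - x^3  (w +2, c 14, <D> = -A^-6 + A^-2 - A^2 + 3A^6 - A^10 + A^14 - A^18)
D5 (bracket -A^-12 + A^-8 - A^-4 + 3 - A^4 + A^8 - A^12; 14 crossings at w = 0): V = -x^-3 + x^-2 - x^-1 + 3 - x + x^2 - x^3
D6 (bracket -A^-6 + A^-2 - A^2 + 3A^6 - A^10 + A^14 - A^18; 14 crossings at w = +2): V = -x^-3 + x^-2 - x^-1 + 3 - x + x^2 - x^3
note: V(x) takes 3 values over 6 diagrams, fixing the grouping


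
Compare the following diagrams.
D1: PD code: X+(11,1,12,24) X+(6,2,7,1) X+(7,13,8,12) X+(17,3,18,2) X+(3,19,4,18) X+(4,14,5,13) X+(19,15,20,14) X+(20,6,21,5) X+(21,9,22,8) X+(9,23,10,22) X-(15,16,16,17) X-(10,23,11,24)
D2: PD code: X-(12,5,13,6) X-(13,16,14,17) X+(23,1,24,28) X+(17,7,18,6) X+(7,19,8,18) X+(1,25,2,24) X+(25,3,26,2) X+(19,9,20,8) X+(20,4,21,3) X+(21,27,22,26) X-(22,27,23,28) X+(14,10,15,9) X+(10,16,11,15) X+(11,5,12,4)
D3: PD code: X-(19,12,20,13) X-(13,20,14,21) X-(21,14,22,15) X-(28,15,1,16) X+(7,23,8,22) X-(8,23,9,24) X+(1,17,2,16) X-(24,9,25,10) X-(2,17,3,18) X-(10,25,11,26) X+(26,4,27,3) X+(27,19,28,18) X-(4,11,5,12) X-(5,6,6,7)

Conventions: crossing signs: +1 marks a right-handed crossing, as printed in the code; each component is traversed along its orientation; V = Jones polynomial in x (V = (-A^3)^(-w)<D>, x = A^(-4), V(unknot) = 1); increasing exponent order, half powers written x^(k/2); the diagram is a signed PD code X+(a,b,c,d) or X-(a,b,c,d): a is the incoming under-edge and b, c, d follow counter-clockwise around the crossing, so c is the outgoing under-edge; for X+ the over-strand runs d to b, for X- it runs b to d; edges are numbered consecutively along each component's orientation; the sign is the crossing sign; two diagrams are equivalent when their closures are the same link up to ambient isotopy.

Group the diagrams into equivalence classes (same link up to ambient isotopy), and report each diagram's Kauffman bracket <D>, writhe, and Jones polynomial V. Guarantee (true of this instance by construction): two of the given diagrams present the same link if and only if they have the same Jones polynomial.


equivalence classes: {D1} | {D2} | {D3}
D1 (bracket -A^-16 + A^-12 - A^-8 + A^-4 - 1 + A^4 + A^12; 12 crossings at w = +8): V = x^3 + x^5 - x^6 + x^7 - x^8 + x^9 - x^10
V(D2) = x^2 + 2x^4 - 2x^5 + x^6 - 2x^7 + x^8  [14 crossings, <D> = A^-8 - 2A^-4 + 1 - 2A^4 + 2A^8 + A^16, w = +8]
V(D3) = x^-8 - 2x^-7 + x^-6 - 2x^-5 + 2x^-4 + x^-2  [14 crossings, <D> = A^-10 + 2A^-2 - 2A^2 + A^6 - 2A^10 + A^14, w = -6]
key observation: 3 classes among 3 diagrams; unequal V(x) rules out equality


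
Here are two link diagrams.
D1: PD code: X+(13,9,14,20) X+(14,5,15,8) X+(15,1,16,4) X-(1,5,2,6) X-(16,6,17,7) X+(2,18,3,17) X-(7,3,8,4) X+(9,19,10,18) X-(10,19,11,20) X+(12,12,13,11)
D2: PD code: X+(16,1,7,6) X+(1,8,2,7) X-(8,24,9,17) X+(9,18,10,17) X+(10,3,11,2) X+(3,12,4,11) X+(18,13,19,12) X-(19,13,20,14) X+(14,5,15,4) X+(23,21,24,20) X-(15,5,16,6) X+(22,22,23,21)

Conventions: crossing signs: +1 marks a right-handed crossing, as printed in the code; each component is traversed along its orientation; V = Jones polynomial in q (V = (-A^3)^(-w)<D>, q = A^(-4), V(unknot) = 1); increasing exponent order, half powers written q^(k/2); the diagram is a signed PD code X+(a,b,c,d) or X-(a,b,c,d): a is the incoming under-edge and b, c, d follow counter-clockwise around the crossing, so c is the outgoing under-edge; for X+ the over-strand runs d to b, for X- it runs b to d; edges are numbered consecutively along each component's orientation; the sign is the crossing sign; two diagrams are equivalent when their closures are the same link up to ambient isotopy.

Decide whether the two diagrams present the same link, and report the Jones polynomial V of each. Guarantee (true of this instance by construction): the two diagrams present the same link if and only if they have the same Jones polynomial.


equivalent: no
V(D1) = q^-2 + 2 + q^2  (w +2, c 10, <D> = A^-2 + 2A^6 + A^14)
D2 (bracket A^-6 + A^6 + A^10 + A^14; 12 crossings at w = +6): V = q + q^2 + q^3 + q^6
why: comparing 2 Jones polynomials yields 2 groups


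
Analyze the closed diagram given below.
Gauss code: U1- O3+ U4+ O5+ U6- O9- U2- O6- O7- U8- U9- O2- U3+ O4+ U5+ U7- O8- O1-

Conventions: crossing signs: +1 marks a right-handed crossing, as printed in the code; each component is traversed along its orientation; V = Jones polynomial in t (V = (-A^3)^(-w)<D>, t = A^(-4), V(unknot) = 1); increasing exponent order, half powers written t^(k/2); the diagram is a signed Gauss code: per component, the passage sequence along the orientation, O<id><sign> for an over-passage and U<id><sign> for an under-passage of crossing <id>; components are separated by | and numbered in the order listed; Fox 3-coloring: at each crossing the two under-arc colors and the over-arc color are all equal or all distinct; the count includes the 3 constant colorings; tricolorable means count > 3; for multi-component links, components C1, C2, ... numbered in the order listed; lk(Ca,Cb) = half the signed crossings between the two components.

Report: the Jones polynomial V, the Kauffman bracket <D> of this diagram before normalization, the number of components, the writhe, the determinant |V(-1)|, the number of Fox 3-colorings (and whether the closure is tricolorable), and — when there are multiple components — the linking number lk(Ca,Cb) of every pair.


Jones polynomial: V(t) = -t^-5 + t^-4 - t^-3 + 2t^-2 - t^-1 + 2 - t
<D> = A^-13 - 2A^-9 + A^-5 - 2A^-1 + A^3 - A^7 + A^11; writhe -3
components 1, writhe -3 (9 crossings)
3-colorings: 9 of 3^9, det 9 — tricolorable
note: |V(-1)| = 9: so tricolorable, since 3 divides 9


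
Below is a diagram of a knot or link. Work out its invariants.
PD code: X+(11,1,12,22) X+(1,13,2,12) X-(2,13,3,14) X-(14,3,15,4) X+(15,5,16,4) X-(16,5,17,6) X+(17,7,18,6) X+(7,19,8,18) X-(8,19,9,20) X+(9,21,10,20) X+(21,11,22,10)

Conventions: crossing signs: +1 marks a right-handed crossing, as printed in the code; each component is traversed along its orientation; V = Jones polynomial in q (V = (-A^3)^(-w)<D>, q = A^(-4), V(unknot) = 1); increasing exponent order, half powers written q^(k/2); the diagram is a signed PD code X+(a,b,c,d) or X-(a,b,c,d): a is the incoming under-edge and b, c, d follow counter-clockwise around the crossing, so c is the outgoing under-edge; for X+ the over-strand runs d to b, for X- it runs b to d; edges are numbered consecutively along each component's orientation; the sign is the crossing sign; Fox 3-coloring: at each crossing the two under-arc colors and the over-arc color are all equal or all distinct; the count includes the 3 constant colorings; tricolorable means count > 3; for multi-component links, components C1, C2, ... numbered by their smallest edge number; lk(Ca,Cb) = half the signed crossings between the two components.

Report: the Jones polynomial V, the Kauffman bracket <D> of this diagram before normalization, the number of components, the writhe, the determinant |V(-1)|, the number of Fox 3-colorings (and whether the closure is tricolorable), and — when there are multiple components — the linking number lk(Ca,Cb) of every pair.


Jones polynomial: V(q) = q + q^3 - q^4
<D> = A^-7 - A^-3 - A^5; writhe +3
components 1, writhe +3 (11 crossings)
3-colorings: 9 of 3^11, det 3 — tricolorable
note: V spans 3 powers of q: at least 3 crossings in any diagram


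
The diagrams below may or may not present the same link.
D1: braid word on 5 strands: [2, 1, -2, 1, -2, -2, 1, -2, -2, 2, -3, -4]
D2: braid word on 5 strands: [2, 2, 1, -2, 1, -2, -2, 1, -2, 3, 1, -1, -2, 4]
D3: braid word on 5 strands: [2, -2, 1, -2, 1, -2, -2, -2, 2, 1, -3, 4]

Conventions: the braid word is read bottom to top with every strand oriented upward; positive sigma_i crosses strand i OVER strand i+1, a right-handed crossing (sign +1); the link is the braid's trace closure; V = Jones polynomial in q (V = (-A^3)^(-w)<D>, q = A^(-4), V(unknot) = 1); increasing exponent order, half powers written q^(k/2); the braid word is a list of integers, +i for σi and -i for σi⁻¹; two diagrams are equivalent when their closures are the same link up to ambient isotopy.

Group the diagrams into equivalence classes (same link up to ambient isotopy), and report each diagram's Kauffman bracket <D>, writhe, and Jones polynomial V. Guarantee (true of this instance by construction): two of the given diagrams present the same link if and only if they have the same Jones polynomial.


classes: {D1, D2, D3}
V(D1) = -q^-3 + 2q^-2 - 2q^-1 + 3 - 2q + 2q^2 - q^3  [12 crossings, <D> = -A^-18 + 2A^-14 - 2A^-10 + 3A^-6 - 2A^-2 + 2A^2 - A^6, w = -2]
D2 (bracket -A^-6 + 2A^-2 - 2A^2 + 3A^6 - 2A^10 + 2A^14 - A^18; 14 crossings at w = +2): V = -q^-3 + 2q^-2 - 2q^-1 + 3 - 2q + 2q^2 - q^3
V(D3) = -q^-3 + 2q^-2 - 2q^-1 + 3 - 2q + 2q^2 - q^3  (w 0, c 12, <D> = -A^-12 + 2A^-8 - 2A^-4 + 3 - 2A^4 + 2A^8 - A^12)
insight: one V(q) for all 3 diagrams — one class (guaranteed)


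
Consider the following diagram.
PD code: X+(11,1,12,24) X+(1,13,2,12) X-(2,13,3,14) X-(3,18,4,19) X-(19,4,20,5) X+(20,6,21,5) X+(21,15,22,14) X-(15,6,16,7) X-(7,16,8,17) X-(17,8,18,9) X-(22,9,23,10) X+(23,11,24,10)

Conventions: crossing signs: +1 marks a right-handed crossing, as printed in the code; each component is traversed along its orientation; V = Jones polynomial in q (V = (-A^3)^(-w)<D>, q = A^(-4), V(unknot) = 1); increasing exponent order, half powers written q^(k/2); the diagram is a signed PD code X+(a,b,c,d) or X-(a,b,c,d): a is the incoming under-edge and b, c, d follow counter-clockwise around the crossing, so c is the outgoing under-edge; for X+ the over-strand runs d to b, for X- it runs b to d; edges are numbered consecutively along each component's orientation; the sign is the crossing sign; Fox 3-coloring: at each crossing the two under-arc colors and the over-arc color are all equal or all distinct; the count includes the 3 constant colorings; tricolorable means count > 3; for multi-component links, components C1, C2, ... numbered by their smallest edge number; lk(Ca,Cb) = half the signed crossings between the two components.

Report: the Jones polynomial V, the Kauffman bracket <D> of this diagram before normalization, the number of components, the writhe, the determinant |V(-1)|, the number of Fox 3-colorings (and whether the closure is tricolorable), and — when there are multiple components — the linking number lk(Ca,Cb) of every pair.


V = q^-5 - 2q^-4 + 2q^-3 - 2q^-2 + 2q^-1 - 1 + q
<D> = A^-10 - A^-6 + 2A^-2 - 2A^2 + 2A^6 - 2A^10 + A^14 (w = -2)
1 component over 12 crossings, w = -2
3 Fox colorings among 3^12, |V(-1)| = 11: not tricolorable
why: w = -2 (over 12 crossings) is diagram-only; (-A^3)^(2) removes it from V
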